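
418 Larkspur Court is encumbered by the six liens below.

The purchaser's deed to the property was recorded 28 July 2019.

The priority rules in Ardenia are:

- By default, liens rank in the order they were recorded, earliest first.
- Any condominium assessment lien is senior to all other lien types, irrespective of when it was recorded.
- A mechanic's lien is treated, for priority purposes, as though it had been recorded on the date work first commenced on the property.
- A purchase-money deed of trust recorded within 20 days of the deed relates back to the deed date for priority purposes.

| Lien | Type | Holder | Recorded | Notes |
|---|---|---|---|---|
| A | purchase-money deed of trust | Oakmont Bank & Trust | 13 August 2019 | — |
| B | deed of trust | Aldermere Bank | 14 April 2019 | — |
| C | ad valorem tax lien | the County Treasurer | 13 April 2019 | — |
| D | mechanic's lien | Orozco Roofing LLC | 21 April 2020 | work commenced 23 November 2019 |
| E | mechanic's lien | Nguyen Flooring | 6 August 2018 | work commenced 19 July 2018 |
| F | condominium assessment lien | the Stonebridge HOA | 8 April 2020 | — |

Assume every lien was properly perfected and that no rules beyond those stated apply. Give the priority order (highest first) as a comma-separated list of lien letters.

First, effective dates: A relates back to the deed date 28 July 2019; D is treated as recorded 23 November 2019, the work-commencement date; E relates back to 19 July 2018 (work commenced).
As a condominium assessment lien, F is senior to every other lien.
Remaining liens by effective date: E (19 July 2018), C (13 April 2019), B (14 April 2019), A (28 July 2019), D (23 November 2019).

F, E, C, B, A, D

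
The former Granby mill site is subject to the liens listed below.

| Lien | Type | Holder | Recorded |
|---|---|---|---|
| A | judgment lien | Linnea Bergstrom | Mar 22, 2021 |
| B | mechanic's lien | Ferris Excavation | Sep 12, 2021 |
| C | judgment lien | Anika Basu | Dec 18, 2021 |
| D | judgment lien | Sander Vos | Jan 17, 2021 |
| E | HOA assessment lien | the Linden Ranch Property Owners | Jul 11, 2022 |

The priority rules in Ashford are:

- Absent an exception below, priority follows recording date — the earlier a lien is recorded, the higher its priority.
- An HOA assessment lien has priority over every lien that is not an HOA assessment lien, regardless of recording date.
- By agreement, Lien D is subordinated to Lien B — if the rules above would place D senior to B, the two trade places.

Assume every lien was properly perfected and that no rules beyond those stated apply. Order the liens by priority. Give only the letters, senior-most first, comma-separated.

E, as an HOA assessment lien, has superpriority and ranks first.
Remaining liens by effective date: D (Jan 17, 2021), A (Mar 22, 2021), B (Sep 12, 2021), C (Dec 18, 2021).
D is senior to B before the subordination, so the two trade places.

E, B, A, D, C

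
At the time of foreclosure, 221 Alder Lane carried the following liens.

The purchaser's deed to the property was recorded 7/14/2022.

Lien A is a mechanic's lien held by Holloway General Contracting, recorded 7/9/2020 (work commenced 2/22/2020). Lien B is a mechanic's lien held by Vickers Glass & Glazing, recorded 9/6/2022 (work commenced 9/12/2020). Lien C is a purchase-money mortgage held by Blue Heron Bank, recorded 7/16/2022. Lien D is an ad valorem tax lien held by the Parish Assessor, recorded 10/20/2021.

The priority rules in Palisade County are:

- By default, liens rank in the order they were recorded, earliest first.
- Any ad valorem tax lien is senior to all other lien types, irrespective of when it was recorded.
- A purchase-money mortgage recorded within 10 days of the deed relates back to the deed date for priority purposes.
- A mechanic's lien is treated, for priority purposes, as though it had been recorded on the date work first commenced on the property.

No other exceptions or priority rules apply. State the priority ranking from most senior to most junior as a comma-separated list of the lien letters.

D, A, B, C

Effective dates: A is treated as recorded 2/22/2020, the work-commencement date; B's effective date is 9/12/2020, when work began; C's effective date is the deed date, 7/14/2022.
D, as an ad valorem tax lien, has superpriority and ranks first.
Among the remaining liens, by effective date: A (2/22/2020), B (9/12/2020), C (7/14/2022).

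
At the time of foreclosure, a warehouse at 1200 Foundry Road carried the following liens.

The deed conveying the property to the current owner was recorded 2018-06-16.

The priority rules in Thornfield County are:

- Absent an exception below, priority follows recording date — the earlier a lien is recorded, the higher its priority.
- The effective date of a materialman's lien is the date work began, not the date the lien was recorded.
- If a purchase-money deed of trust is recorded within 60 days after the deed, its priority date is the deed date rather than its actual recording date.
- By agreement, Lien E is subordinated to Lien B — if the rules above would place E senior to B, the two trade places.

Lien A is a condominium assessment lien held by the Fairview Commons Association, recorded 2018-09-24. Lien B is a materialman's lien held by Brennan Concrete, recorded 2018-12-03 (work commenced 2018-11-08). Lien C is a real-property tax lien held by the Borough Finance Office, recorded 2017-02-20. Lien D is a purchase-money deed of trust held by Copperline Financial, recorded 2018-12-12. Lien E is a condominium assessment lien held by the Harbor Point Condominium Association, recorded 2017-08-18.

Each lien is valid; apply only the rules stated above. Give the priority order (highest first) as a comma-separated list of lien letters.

First, effective dates: B is treated as recorded 2018-11-08, the work-commencement date; D was recorded 179 days after the deed — beyond 60 days — so no relation-back applies.
Ordering by effective date: C (2017-02-20), E (2017-08-18), A (2018-09-24), B (2018-11-08), D (2018-12-12).
Because E would otherwise rank above B, the subordination swaps them.

C, B, A, E, D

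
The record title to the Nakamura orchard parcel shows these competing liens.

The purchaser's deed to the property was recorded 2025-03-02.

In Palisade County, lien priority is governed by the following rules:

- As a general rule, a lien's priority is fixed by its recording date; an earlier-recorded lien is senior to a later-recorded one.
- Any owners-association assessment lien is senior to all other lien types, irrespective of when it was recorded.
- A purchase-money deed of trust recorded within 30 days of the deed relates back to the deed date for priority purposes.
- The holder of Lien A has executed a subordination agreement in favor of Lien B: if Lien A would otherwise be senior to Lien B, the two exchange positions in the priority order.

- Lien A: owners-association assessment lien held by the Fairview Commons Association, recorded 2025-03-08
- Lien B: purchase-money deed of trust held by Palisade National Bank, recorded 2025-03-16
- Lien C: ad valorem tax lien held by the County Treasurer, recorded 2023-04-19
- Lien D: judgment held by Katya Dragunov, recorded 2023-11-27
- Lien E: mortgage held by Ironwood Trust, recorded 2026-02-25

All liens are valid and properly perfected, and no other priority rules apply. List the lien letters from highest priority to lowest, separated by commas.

Effective dates after the stated exceptions: B's effective date is the deed date, 2025-03-02.
A is an owners-association assessment lien and takes priority over every other lien.
Ordering the rest by effective date: C (2023-04-19), D (2023-11-27), B (2025-03-02), E (2026-02-25).
Because A would otherwise rank above B, the subordination swaps them.

B, C, D, A, E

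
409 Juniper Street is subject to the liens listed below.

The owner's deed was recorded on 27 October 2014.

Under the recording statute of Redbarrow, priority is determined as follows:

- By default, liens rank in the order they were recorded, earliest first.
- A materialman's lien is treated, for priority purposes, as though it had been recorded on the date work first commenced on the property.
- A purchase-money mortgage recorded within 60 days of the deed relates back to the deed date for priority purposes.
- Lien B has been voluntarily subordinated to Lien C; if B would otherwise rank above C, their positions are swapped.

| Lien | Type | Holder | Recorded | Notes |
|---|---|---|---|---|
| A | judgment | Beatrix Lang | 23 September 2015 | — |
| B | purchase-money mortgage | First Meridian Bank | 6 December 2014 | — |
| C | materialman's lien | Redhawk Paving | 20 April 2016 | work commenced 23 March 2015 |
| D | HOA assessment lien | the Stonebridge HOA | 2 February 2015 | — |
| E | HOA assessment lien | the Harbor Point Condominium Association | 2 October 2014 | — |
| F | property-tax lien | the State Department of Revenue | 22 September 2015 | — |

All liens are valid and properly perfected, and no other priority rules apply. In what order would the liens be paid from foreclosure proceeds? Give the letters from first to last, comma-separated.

First, effective dates: B's effective date is the deed date, 27 October 2014; C is treated as recorded 23 March 2015, the work-commencement date.
By effective date, earliest first: E (2 October 2014), B (27 October 2014), D (2 February 2015), C (23 March 2015), F (22 September 2015), A (23 September 2015).
B is senior to C before the subordination, so the two trade places.

E, C, D, B, F, A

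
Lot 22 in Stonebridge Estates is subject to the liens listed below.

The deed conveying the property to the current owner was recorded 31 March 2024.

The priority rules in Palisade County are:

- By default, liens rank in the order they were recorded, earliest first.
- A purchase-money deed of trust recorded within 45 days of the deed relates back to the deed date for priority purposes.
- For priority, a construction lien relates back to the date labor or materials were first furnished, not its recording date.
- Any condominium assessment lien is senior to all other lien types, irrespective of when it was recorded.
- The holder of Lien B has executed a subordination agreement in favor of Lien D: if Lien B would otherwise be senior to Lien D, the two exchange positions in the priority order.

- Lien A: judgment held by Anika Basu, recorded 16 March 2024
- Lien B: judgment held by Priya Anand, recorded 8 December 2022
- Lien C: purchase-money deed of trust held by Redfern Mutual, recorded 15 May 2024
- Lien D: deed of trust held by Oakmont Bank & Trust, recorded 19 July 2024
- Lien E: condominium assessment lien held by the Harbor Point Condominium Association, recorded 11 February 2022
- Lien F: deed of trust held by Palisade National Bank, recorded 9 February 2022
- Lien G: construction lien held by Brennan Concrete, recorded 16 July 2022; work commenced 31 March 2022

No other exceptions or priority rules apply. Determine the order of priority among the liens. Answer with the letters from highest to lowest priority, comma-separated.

E, F, G, D, A, C, B

Effective dates: C was recorded within the 45-day window, so its effective date is the deed date 31 March 2024; G's effective date is 31 March 2022, when work began.
E is a condominium assessment lien and takes priority over every other lien.
Remaining liens by effective date: F (9 February 2022), G (31 March 2022), B (8 December 2022), A (16 March 2024), C (31 March 2024), D (19 July 2024).
The subordination applies — B was senior to D — so B and D swap.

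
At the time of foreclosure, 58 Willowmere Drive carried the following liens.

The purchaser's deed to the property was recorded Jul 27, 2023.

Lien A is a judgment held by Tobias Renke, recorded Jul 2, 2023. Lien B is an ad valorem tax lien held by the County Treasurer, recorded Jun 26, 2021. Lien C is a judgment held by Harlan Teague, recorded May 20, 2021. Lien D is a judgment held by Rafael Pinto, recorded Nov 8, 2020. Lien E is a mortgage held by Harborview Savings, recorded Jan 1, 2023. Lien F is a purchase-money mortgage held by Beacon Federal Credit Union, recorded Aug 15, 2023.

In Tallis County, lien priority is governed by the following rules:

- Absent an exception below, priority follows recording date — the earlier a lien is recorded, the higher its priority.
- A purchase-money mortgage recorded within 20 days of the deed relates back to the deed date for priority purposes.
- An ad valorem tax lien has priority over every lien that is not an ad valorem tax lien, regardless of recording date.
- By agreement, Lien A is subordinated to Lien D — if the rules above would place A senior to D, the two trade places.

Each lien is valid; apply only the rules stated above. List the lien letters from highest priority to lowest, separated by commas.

B, D, C, E, A, F

Effective dates after the stated exceptions: F relates back to the deed date Jul 27, 2023.
As an ad valorem tax lien, B is senior to every other lien.
Remaining liens by effective date: D (Nov 8, 2020), C (May 20, 2021), E (Jan 1, 2023), A (Jul 2, 2023), F (Jul 27, 2023).
Since A is not senior to D, the subordination leaves the order unchanged.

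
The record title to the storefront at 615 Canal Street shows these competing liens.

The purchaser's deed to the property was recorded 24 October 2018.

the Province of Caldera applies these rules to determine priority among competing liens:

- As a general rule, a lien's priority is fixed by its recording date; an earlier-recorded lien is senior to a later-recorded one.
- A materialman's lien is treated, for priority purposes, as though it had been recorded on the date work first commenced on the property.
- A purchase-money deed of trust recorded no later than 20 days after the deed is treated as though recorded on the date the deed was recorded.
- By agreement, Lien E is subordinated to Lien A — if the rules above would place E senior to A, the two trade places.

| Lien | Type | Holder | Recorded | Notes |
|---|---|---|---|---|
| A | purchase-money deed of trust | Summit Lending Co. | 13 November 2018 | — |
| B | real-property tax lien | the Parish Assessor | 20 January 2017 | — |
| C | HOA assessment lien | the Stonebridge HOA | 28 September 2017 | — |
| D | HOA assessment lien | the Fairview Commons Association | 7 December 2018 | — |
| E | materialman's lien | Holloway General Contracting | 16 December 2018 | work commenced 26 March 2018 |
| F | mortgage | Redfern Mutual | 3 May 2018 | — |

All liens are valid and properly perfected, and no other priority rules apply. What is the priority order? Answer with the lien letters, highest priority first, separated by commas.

Effective dates after the stated exceptions: A was recorded within the 20-day window, so its effective date is the deed date 24 October 2018; E's effective date is 26 March 2018, when work began.
Ordering by effective date: B (20 January 2017), C (28 September 2017), E (26 March 2018), F (3 May 2018), A (24 October 2018), D (7 December 2018).
The subordination applies — E was senior to A — so E and A swap.

B, C, A, F, E, D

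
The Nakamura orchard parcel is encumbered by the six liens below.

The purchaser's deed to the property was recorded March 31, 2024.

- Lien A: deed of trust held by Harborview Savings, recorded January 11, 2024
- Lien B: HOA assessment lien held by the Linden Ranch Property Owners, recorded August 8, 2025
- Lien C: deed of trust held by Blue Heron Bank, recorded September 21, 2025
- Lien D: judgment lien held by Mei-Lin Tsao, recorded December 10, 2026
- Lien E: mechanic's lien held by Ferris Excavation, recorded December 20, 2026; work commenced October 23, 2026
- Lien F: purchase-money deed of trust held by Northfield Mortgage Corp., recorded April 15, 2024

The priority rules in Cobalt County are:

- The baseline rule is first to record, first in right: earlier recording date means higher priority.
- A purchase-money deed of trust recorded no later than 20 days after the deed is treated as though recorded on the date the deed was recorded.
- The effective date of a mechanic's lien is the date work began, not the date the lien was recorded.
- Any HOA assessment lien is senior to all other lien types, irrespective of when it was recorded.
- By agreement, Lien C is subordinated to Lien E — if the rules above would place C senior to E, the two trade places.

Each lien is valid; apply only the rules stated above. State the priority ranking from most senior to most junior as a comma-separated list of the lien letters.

Adjusting effective dates: E is treated as recorded October 23, 2026, the work-commencement date; F relates back to the deed date March 31, 2024.
B is an HOA assessment lien and takes priority over every other lien.
Remaining liens by effective date: A (January 11, 2024), F (March 31, 2024), C (September 21, 2025), E (October 23, 2026), D (December 10, 2026).
Because C would otherwise rank above E, the subordination swaps them.

B, A, F, E, C, D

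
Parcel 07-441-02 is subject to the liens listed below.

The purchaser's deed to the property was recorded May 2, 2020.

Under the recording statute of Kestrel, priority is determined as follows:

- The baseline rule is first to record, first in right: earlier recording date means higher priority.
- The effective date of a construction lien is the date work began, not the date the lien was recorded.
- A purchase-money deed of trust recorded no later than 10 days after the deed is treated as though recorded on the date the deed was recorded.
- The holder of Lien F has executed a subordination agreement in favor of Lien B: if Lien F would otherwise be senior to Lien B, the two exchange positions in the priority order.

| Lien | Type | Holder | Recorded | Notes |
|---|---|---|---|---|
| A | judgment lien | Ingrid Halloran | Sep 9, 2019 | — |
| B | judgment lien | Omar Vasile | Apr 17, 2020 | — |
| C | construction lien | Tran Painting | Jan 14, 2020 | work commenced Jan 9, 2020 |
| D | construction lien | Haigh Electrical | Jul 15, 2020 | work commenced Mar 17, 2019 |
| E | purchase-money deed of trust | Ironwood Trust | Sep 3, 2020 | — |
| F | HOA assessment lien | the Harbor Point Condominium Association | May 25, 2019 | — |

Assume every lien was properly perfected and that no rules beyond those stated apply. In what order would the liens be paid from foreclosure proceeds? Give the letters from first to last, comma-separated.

D, B, A, C, F, E

First, effective dates: C's effective date is Jan 9, 2020, when work began; D is treated as recorded Mar 17, 2019, the work-commencement date; E was recorded 124 days after the deed, outside the 10-day window, so it keeps its recording date.
Ordering by effective date: D (Mar 17, 2019), F (May 25, 2019), A (Sep 9, 2019), C (Jan 9, 2020), B (Apr 17, 2020), E (Sep 3, 2020).
Because F would otherwise rank above B, the subordination swaps them.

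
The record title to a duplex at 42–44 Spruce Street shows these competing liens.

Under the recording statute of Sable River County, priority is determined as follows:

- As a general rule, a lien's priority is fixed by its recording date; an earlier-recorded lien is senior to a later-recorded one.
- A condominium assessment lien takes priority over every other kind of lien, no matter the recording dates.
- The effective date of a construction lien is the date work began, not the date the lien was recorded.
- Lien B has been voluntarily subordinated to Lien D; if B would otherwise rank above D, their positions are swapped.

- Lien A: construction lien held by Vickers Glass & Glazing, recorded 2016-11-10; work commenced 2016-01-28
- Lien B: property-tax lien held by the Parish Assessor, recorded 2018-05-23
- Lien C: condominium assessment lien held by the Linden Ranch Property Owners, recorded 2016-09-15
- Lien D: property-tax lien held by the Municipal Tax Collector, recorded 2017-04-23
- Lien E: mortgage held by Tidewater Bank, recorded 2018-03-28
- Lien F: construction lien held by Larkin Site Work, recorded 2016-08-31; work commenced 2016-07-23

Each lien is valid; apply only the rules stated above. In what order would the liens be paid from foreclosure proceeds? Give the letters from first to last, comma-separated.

Adjusting effective dates: A relates back to 2016-01-28 (work commenced); F is treated as recorded 2016-07-23, the work-commencement date.
C, as a condominium assessment lien, has superpriority and ranks first.
Ordering the rest by effective date: A (2016-01-28), F (2016-07-23), D (2017-04-23), E (2018-03-28), B (2018-05-23).
Since B is not senior to D, the subordination leaves the order unchanged.

C, A, F, D, E, B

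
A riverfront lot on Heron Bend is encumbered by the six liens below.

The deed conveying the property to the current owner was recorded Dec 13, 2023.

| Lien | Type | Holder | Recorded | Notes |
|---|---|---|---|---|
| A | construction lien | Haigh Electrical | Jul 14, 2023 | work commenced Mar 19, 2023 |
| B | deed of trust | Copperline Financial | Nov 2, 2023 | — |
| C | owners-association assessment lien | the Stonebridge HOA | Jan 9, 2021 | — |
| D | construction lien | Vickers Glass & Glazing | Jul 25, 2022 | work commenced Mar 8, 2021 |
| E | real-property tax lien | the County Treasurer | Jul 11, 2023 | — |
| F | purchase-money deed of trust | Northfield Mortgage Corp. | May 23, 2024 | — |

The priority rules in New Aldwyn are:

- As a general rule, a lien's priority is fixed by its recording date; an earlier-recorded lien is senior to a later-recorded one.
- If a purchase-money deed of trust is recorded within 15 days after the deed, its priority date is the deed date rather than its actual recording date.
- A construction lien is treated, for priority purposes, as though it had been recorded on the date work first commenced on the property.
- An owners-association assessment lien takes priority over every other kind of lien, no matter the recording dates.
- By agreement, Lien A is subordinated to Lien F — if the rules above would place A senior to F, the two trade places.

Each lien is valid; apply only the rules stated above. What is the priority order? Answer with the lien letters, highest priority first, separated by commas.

First, effective dates: A's effective date is Mar 19, 2023, when work began; D's effective date is Mar 8, 2021, when work began; F missed the 15-day window (162 days after the deed), so its recording date stands.
As an owners-association assessment lien, C is senior to every other lien.
The other liens, earliest effective date first: D (Mar 8, 2021), A (Mar 19, 2023), E (Jul 11, 2023), B (Nov 2, 2023), F (May 23, 2024).
The subordination applies — A was senior to F — so A and F swap.

C, D, F, E, B, A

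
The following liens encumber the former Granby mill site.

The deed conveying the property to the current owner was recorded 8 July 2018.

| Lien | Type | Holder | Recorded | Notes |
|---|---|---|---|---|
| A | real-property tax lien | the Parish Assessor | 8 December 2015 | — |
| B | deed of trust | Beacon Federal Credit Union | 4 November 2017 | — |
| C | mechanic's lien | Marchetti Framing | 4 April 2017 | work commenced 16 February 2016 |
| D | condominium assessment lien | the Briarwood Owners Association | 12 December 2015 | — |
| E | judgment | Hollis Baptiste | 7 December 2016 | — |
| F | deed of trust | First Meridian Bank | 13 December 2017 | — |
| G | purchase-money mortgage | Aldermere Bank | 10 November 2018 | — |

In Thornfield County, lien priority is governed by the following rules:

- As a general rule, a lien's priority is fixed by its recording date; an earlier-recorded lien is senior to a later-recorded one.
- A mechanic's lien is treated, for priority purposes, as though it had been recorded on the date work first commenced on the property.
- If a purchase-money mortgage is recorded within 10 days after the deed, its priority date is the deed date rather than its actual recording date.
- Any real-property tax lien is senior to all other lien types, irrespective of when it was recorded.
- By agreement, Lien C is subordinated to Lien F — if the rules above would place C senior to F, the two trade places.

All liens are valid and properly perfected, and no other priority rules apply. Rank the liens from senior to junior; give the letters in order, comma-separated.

First, effective dates: C's effective date is 16 February 2016, when work began; G was recorded 125 days after the deed, outside the 10-day window, so it keeps its recording date.
As a real-property tax lien, A is senior to every other lien.
Among the remaining liens, by effective date: D (12 December 2015), C (16 February 2016), E (7 December 2016), B (4 November 2017), F (13 December 2017), G (10 November 2018).
Because C would otherwise rank above F, the subordination swaps them.

A, D, F, E, B, C, G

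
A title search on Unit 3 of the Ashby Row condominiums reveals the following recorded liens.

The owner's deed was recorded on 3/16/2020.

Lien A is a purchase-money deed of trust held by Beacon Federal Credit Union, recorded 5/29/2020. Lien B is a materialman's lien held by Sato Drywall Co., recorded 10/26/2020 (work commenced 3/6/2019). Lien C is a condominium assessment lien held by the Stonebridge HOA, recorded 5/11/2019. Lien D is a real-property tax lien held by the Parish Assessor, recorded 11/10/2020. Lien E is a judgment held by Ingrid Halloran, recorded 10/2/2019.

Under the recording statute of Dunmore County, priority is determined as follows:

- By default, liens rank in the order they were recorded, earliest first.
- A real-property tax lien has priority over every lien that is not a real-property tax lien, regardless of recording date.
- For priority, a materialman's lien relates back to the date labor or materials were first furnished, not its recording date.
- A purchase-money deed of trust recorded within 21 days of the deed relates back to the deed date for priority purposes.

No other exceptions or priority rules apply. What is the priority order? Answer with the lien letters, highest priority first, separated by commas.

First, effective dates: A was recorded 74 days after the deed, outside the 21-day window, so it keeps its recording date; B relates back to 3/6/2019 (work commenced).
D is a real-property tax lien and takes priority over every other lien.
The other liens, earliest effective date first: B (3/6/2019), C (5/11/2019), E (10/2/2019), A (5/29/2020).

D, B, C, E, A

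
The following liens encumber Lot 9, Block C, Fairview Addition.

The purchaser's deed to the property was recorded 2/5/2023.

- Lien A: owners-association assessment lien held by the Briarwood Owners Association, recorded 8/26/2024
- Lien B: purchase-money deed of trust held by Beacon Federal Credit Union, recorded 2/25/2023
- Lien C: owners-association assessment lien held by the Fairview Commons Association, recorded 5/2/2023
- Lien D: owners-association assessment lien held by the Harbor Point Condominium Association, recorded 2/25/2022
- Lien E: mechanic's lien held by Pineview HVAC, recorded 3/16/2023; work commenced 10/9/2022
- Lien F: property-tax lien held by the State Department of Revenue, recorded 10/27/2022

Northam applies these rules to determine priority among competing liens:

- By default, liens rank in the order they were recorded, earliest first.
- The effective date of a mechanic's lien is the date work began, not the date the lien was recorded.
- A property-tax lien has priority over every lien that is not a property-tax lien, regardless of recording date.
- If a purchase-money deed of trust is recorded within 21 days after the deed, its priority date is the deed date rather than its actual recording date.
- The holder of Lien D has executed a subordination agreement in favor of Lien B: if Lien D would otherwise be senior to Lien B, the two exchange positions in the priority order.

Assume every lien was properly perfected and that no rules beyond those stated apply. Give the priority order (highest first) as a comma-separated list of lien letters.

F, B, E, D, C, A

Effective dates: B relates back to the deed date 2/5/2023; E is treated as recorded 10/9/2022, the work-commencement date.
F, as a property-tax lien, has superpriority and ranks first.
Ordering the rest by effective date: D (2/25/2022), E (10/9/2022), B (2/5/2023), C (5/2/2023), A (8/26/2024).
D is senior to B before the subordination, so the two trade places.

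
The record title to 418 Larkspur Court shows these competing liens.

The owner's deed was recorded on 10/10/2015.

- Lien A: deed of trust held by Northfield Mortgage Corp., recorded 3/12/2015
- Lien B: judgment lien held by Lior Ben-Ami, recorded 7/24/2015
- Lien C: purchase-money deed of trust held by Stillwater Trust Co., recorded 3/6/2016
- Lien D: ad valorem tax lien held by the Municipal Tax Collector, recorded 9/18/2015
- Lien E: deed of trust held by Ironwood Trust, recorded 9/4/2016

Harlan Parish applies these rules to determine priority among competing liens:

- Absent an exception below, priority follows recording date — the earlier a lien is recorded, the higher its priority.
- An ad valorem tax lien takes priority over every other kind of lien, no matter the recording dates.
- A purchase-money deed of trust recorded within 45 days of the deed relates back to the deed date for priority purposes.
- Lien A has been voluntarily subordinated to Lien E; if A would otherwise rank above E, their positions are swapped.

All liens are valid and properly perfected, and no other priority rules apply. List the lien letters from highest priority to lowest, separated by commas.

Effective dates after the stated exceptions: C was recorded 148 days after the deed, outside the 45-day window, so it keeps its recording date.
D is an ad valorem tax lien and takes priority over every other lien.
Ordering the rest by effective date: A (3/12/2015), B (7/24/2015), C (3/6/2016), E (9/4/2016).
A is senior to E before the subordination, so the two trade places.

D, E, B, C, A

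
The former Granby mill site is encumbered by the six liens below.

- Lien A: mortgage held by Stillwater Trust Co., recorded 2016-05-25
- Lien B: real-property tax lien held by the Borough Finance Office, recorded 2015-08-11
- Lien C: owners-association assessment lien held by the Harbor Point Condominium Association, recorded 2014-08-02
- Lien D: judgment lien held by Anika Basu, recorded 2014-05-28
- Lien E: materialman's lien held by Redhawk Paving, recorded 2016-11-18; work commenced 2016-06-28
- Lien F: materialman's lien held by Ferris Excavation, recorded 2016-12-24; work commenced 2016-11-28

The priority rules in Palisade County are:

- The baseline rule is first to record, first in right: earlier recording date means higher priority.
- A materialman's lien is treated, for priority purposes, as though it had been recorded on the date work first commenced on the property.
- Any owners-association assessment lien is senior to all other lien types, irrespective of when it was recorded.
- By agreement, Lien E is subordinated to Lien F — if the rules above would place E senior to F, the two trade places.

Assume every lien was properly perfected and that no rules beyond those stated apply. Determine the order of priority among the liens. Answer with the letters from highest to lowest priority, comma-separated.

Adjusting effective dates: E relates back to 2016-06-28 (work commenced); F relates back to 2016-11-28 (work commenced).
C, as an owners-association assessment lien, has superpriority and ranks first.
Among the remaining liens, by effective date: D (2014-05-28), B (2015-08-11), A (2016-05-25), E (2016-06-28), F (2016-11-28).
E would otherwise be senior to F, so under the subordination agreement E and F exchange positions.

C, D, B, A, F, E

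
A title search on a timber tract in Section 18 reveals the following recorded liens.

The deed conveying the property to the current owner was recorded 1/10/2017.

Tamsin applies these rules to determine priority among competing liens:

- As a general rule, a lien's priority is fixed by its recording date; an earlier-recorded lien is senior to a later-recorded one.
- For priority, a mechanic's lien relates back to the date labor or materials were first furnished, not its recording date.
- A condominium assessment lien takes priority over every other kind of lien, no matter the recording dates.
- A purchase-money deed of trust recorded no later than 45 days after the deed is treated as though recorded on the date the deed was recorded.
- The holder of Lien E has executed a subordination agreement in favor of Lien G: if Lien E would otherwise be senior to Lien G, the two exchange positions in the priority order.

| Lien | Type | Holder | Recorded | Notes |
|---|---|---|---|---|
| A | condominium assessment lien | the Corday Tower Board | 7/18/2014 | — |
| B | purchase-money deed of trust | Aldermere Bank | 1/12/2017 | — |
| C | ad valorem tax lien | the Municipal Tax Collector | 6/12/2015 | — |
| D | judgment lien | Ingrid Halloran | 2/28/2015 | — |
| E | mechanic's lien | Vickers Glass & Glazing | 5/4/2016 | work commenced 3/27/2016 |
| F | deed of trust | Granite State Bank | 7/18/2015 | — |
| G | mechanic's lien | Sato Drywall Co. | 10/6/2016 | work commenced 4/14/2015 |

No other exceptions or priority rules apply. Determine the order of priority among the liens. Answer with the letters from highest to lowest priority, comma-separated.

A, D, G, C, F, E, B

Effective dates: B's effective date is the deed date, 1/10/2017; E is treated as recorded 3/27/2016, the work-commencement date; G is treated as recorded 4/14/2015, the work-commencement date.
A is a condominium assessment lien, so it outranks all other liens regardless of date.
The other liens, earliest effective date first: D (2/28/2015), G (4/14/2015), C (6/12/2015), F (7/18/2015), E (3/27/2016), B (1/10/2017).
Since E is not senior to G, the subordination leaves the order unchanged.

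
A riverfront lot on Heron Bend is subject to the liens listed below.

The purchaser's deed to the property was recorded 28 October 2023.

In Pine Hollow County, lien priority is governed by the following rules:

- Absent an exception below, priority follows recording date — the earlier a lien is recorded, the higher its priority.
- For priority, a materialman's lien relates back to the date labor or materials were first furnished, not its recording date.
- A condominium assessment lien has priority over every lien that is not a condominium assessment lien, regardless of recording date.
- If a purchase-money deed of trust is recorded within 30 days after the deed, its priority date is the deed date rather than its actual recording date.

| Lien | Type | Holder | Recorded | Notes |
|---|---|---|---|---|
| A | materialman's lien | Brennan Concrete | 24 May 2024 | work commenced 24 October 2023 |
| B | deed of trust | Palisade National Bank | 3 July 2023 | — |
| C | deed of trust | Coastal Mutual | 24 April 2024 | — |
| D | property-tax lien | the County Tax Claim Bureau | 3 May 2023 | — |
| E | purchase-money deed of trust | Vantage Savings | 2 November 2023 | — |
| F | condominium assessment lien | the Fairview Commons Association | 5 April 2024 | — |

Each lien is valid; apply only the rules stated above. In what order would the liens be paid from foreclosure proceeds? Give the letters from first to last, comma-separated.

Adjusting effective dates: A is treated as recorded 24 October 2023, the work-commencement date; E was recorded within the 30-day window, so its effective date is the deed date 28 October 2023.
F, as a condominium assessment lien, has superpriority and ranks first.
Remaining liens by effective date: D (3 May 2023), B (3 July 2023), A (24 October 2023), E (28 October 2023), C (24 April 2024).

F, D, B, A, E, C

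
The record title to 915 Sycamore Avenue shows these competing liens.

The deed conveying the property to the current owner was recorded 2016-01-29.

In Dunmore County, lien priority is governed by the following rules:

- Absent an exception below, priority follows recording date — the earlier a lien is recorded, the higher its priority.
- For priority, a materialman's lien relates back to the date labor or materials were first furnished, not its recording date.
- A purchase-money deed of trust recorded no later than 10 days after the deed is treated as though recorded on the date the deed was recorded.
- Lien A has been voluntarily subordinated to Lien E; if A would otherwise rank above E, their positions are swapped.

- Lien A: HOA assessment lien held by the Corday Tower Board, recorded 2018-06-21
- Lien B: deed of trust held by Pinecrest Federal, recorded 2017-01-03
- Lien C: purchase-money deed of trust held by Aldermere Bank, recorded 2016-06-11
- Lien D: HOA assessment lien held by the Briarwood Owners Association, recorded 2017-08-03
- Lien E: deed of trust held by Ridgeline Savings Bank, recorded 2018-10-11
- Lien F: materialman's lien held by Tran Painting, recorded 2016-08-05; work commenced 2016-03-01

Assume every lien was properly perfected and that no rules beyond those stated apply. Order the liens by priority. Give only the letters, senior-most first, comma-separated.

F, C, B, D, E, A

Effective dates after the stated exceptions: C was recorded 134 days after the deed — beyond 10 days — so no relation-back applies; F relates back to 2016-03-01 (work commenced).
Sorted by effective date: F (2016-03-01), C (2016-06-11), B (2017-01-03), D (2017-08-03), A (2018-06-21), E (2018-10-11).
The subordination applies — A was senior to E — so A and E swap.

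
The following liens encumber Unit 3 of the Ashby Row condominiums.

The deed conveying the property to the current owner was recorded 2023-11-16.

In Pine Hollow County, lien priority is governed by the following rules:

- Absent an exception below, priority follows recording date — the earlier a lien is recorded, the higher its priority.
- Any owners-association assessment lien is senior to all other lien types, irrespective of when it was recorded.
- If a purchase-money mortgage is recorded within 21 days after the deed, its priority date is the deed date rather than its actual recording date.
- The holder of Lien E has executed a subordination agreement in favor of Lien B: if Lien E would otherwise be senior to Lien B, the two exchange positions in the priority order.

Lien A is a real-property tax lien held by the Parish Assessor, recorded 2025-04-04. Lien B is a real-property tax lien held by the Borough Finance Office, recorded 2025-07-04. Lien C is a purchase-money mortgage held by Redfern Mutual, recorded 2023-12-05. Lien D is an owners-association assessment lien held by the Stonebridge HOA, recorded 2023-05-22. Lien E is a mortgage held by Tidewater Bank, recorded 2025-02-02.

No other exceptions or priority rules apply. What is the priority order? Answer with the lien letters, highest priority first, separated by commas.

Effective dates after the stated exceptions: C relates back to the deed date 2023-11-16.
As an owners-association assessment lien, D is senior to every other lien.
Remaining liens by effective date: C (2023-11-16), E (2025-02-02), A (2025-04-04), B (2025-07-04).
E is senior to B before the subordination, so the two trade places.

D, C, B, A, E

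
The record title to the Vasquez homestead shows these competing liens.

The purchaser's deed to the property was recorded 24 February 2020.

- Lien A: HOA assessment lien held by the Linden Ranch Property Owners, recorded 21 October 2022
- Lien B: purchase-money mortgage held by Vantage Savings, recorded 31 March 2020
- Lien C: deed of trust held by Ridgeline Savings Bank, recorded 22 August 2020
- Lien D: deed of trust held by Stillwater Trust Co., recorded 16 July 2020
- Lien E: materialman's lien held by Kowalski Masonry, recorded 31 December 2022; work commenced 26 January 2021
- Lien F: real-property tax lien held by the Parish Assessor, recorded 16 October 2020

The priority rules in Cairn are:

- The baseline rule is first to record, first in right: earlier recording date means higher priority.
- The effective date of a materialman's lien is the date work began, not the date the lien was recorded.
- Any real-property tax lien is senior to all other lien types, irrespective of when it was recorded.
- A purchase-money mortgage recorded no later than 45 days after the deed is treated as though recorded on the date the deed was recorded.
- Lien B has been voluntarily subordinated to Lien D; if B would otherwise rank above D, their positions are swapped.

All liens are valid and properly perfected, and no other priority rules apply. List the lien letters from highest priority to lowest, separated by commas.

F, D, B, C, E, A

Effective dates: B relates back to the deed date 24 February 2020; E is treated as recorded 26 January 2021, the work-commencement date.
As a real-property tax lien, F is senior to every other lien.
Ordering the rest by effective date: B (24 February 2020), D (16 July 2020), C (22 August 2020), E (26 January 2021), A (21 October 2022).
B is senior to D before the subordination, so the two trade places.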